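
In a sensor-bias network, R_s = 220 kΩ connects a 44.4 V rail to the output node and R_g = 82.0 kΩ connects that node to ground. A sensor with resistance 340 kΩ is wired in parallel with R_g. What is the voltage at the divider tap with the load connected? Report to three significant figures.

The load sits in parallel with R_g: R_g‖R_L = (82.0 × 340) / (82.0 + 340) = 66.07 kΩ.
V_out = 44.4 × 66.07 / (220 + 66.07) = 44.4 × 66.07/286.1 = 10.3 V.
(Unloaded it would have been 12.1 V.)

V_out ≈ 10.3 V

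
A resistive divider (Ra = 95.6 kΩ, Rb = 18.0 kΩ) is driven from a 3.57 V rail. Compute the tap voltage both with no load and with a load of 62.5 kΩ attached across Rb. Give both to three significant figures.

Unloaded: 0.566 V; loaded: 0.455 V

Open-circuit: V = 3.57 × 18.0/(95.6 + 18.0) = 0.566 V.
With the load, Rb becomes Rb‖R_L = 13.98 kΩ, so V = 3.57 × 13.98/109.6 = 0.455 V.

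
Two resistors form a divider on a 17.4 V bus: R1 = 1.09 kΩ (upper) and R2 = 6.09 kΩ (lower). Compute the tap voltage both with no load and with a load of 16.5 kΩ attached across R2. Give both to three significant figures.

Open-circuit: V = 17.4 × 6.09/(1.09 + 6.09) = 14.8 V.
With the load, R2 becomes R2‖R_L = 4.448 kΩ, so V = 17.4 × 4.448/5.538 = 14.0 V.

Unloaded: 14.8 V; loaded: 14.0 V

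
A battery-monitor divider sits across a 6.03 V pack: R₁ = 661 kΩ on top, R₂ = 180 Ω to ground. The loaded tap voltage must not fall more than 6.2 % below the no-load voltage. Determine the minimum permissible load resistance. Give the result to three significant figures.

Output resistance R_th = R₁‖R₂ = (661000 × 180)/661200 = 180.0 Ω.
The fractional drop is R_th/(R_th + R_L); requiring this ≤ 0.0620 gives R_L ≥ R_th(1/0.0620 − 1) = 180.0 × 15.13 = 2.72 kΩ.

R_L(min) ≈ 2.72 kΩ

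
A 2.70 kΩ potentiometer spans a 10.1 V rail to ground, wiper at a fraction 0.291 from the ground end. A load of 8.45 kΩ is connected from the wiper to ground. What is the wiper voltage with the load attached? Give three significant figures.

The wiper splits the pot into (1−α)R = 1914 Ω above and αR = 785.7 Ω below.
Lower section ‖ load = 718.9 Ω.
V_wiper = 10.1 × 718.9/(1914 + 718.9) = 2.76 V.

V ≈ 2.76 V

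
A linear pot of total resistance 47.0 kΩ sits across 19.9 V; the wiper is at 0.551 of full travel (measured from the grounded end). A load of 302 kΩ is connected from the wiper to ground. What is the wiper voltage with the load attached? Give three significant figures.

V ≈ 10.6 V

The wiper splits the pot into (1−α)R = 21.10 kΩ above and αR = 25.90 kΩ below.
Lower section ‖ load = 23.85 kΩ.
V_wiper = 19.9 × 23.85/(21.10 + 23.85) = 10.6 V.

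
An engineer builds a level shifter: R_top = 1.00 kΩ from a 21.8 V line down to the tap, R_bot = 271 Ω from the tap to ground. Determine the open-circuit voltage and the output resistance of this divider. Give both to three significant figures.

V_th is the open-circuit tap voltage: 21.8 × 271/(1000 + 271) = 4.65 V.
With the supply zeroed, R_top and R_bot appear in parallel from the tap: R_th = R_top‖R_bot = (1000 × 271)/1271 = 213 Ω.

V_th = 4.65 V, R_th = 213 Ω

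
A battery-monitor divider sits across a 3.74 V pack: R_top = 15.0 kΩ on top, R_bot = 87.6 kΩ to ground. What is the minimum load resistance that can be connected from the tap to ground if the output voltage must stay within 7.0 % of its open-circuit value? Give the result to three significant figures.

R_L(min) ≈ 170 kΩ

Output resistance R_th = R_top‖R_bot = (15.0 × 87.6)/102.6 = 12.81 kΩ.
The fractional drop is R_th/(R_th + R_L); requiring this ≤ 0.0700 gives R_L ≥ R_th(1/0.0700 − 1) = 12.81 × 13.29 = 170 kΩ.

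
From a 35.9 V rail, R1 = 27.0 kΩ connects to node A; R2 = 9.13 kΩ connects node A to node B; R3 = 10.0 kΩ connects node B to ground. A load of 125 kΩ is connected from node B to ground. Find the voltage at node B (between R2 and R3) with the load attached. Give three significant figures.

V ≈ 7.32 V

At node B, R3 is in parallel with the load: R3‖R_L = 9.259 kΩ.
Below node A the resistance is R2 + (R3‖R_L) = 18.39 kΩ, so V_A = 35.9 × 18.39/45.39 = 14.54 V.
Then V_B = V_A × (R3‖R_L)/(R2 + R3‖R_L) = 14.54 × 9.259/18.39 = 7.32 V.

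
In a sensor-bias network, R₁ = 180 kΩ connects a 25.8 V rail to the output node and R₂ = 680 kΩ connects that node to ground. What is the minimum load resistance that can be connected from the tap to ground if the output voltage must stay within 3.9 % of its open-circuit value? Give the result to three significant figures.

R_L(min) ≈ 3.51 MΩ

Output resistance R_th = R₁‖R₂ = (180 × 680)/860.0 = 142.3 kΩ.
The fractional drop is R_th/(R_th + R_L); requiring this ≤ 0.0390 gives R_L ≥ R_th(1/0.0390 − 1) = 142.3 × 24.64 = 3.51 MΩ.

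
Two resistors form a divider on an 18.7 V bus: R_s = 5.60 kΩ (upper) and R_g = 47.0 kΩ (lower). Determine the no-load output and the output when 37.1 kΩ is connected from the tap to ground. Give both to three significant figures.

Unloaded: 16.7 V; loaded: 14.7 V

Open-circuit: V = 18.7 × 47.0/(5.60 + 47.0) = 16.7 V.
With the load, R_g becomes R_g‖R_L = 20.73 kΩ, so V = 18.7 × 20.73/26.33 = 14.7 V.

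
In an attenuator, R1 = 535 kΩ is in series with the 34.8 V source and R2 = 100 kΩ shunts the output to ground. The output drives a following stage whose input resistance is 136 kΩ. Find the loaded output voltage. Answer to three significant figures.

V_out ≈ 3.38 V

The load sits in parallel with R2: R2‖R_L = (100 × 136) / (100 + 136) = 57.63 kΩ.
V_out = 34.8 × 57.63 / (535 + 57.63) = 34.8 × 57.63/592.6 = 3.38 V.
(Unloaded it would have been 5.48 V.)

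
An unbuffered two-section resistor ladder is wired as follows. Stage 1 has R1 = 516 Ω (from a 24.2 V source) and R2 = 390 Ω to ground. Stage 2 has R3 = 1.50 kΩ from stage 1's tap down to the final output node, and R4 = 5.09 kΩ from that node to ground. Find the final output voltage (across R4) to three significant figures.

V_out ≈ 7.78 V

Stage 2 presents R3+R4 = 6590 Ω as a load on stage 1's tap.
Stage 1's lower leg becomes R2‖(R3+R4) = 368.2 Ω, so V_mid = 24.2 × 368.2/884.2 = 10.08 V.
Stage 2 is itself unloaded: V_out = V_mid × R4/(R3+R4) = 10.08 × 5090/6590 = 7.78 V.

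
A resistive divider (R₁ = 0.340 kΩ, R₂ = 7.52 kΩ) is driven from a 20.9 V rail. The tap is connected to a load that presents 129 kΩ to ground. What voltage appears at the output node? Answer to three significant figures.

V_out ≈ 19.9 V

The load sits in parallel with R₂: R₂‖R_L = (7520 × 129000) / (7520 + 129000) = 7106 Ω.
V_out = 20.9 × 7106 / (340 + 7106) = 20.9 × 7106/7446 = 19.9 V.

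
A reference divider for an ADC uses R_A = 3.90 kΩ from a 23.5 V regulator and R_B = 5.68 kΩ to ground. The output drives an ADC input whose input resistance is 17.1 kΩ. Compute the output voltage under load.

V_out ≈ 12.3 V

The load sits in parallel with R_B: R_B‖R_L = (5.68 × 17.1) / (5.68 + 17.1) = 4.264 kΩ.
V_out = 23.5 × 4.264 / (3.90 + 4.264) = 23.5 × 4.264/8.164 = 12.3 V.
(Unloaded it would have been 13.9 V.)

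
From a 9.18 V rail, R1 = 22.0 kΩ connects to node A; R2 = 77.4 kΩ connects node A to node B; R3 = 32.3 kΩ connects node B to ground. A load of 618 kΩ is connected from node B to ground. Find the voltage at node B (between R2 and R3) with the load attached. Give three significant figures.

V ≈ 2.17 V

At node B, R3 is in parallel with the load: R3‖R_L = 30.70 kΩ.
Below node A the resistance is R2 + (R3‖R_L) = 108.1 kΩ, so V_A = 9.18 × 108.1/130.1 = 7.628 V.
Then V_B = V_A × (R3‖R_L)/(R2 + R3‖R_L) = 7.628 × 30.70/108.1 = 2.17 V.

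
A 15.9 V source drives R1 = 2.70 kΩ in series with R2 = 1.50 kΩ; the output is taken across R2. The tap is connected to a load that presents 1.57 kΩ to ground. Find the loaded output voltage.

The load sits in parallel with R2: R2‖R_L = (1.50 × 1.57) / (1.50 + 1.57) = 0.7671 kΩ.
V_out = 15.9 × 0.7671 / (2.70 + 0.7671) = 15.9 × 0.7671/3.467 = 3.52 V.
(Unloaded it would have been 5.68 V.)

V_out ≈ 3.52 V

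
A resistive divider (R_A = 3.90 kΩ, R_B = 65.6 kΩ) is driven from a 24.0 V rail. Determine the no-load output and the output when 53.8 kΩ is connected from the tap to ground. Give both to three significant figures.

Open-circuit: V = 24.0 × 65.6/(3.90 + 65.6) = 22.7 V.
With the load, R_B becomes R_B‖R_L = 29.56 kΩ, so V = 24.0 × 29.56/33.46 = 21.2 V.

Unloaded: 22.7 V; loaded: 21.2 V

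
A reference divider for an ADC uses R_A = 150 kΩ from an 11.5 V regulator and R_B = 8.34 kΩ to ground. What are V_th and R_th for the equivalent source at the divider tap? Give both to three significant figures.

V_th = 0.606 V, R_th = 7.90 kΩ

V_th is the open-circuit tap voltage: 11.5 × 8.34/(150 + 8.34) = 0.606 V.
With the supply zeroed, R_A and R_B appear in parallel from the tap: R_th = R_A‖R_B = (150 × 8.34)/158.3 = 7.90 kΩ.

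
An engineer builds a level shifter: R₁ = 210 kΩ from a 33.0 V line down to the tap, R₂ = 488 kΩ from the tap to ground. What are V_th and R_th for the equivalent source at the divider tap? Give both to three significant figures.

V_th is the open-circuit tap voltage: 33.0 × 488/(210 + 488) = 23.1 V.
With the supply zeroed, R₁ and R₂ appear in parallel from the tap: R_th = R₁‖R₂ = (210 × 488)/698.0 = 147 kΩ.

V_th = 23.1 V, R_th = 147 kΩ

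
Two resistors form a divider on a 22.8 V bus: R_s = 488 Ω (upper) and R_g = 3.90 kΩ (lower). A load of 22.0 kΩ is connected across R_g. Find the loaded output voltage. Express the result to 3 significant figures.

The load sits in parallel with R_g: R_g‖R_L = (3900 × 22000) / (3900 + 22000) = 3313 Ω.
V_out = 22.8 × 3313 / (488 + 3313) = 22.8 × 3313/3801 = 19.9 V.

V_out ≈ 19.9 V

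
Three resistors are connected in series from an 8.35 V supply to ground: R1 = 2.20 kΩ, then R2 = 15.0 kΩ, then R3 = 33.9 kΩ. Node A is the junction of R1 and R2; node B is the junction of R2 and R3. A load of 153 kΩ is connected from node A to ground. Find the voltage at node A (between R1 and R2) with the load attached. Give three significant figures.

Below node A the series string R2+R3 = 48.90 kΩ sits in parallel with the 153 kΩ load: 37.06 kΩ.
V_A = 8.35 × 37.06/(2.20 + 37.06) = 7.88 V.

V ≈ 7.88 V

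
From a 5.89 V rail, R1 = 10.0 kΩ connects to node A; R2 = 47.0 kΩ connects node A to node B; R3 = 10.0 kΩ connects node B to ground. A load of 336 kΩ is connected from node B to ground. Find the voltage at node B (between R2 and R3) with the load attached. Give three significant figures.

At node B, R3 is in parallel with the load: R3‖R_L = 9.711 kΩ.
Below node A the resistance is R2 + (R3‖R_L) = 56.71 kΩ, so V_A = 5.89 × 56.71/66.71 = 5.007 V.
Then V_B = V_A × (R3‖R_L)/(R2 + R3‖R_L) = 5.007 × 9.711/56.71 = 0.857 V.

V ≈ 0.857 V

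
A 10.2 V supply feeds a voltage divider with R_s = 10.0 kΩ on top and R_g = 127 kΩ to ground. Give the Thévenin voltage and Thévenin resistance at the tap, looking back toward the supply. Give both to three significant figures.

V_th = 9.46 V, R_th = 9.27 kΩ

V_th is the open-circuit tap voltage: 10.2 × 127/(10.0 + 127) = 9.46 V.
With the supply zeroed, R_s and R_g appear in parallel from the tap: R_th = R_s‖R_g = (10.0 × 127)/137.0 = 9.27 kΩ.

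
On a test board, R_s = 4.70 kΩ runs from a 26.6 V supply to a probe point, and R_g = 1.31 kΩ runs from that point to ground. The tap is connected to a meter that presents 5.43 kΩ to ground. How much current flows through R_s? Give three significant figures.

I ≈ 4.62 mA

R_g‖R_L = 1.055 kΩ, so the source sees R_s + R_g‖R_L = 5.755 kΩ.
I = 26.6 V / 5.755 kΩ = 4.62 mA.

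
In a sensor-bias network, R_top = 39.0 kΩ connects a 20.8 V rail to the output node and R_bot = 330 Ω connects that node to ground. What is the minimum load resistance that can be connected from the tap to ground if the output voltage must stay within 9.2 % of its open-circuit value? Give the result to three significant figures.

Output resistance R_th = R_top‖R_bot = (39000 × 330)/39330 = 327.2 Ω.
The fractional drop is R_th/(R_th + R_L); requiring this ≤ 0.0920 gives R_L ≥ R_th(1/0.0920 − 1) = 327.2 × 9.870 = 3.23 kΩ.

R_L(min) ≈ 3.23 kΩ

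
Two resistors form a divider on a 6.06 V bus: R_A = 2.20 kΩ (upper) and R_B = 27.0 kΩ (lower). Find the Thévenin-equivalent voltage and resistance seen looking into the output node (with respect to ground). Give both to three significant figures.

V_th = 5.60 V, R_th = 2.03 kΩ

V_th is the open-circuit tap voltage: 6.06 × 27.0/(2.20 + 27.0) = 5.60 V.
With the supply zeroed, R_A and R_B appear in parallel from the tap: R_th = R_A‖R_B = (2.20 × 27.0)/29.20 = 2.03 kΩ.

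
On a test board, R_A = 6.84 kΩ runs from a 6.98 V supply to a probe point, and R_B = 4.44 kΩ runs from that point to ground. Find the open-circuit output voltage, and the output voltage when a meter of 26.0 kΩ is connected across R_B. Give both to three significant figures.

Open-circuit: V = 6.98 × 4.44/(6.84 + 4.44) = 2.75 V.
With the load, R_B becomes R_B‖R_L = 3.792 kΩ, so V = 6.98 × 3.792/10.63 = 2.49 V.

Unloaded: 2.75 V; loaded: 2.49 V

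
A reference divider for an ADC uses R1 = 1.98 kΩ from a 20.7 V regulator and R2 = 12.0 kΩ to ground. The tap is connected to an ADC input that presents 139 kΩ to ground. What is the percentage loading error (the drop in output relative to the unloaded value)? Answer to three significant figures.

1.21 %

The divider's output (Thévenin) resistance is R1‖R2 = 1.700 kΩ.
Fractional drop under load = R_th/(R_th + R_L) = 1.700 / (1.700 + 139) = 0.01208.
So the output falls by 1.21 %.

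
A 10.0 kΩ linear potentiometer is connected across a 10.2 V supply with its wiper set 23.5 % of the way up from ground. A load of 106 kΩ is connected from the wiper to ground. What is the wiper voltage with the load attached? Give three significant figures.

The wiper splits the pot into (1−α)R = 7.650 kΩ above and αR = 2.350 kΩ below.
Lower section ‖ load = 2.299 kΩ.
V_wiper = 10.2 × 2.299/(7.650 + 2.299) = 2.36 V.

V ≈ 2.36 V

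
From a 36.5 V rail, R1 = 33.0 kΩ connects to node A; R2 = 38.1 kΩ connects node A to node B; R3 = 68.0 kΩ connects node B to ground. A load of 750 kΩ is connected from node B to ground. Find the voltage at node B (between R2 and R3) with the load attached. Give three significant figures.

V ≈ 17.1 V

At node B, R3 is in parallel with the load: R3‖R_L = 62.35 kΩ.
Below node A the resistance is R2 + (R3‖R_L) = 100.4 kΩ, so V_A = 36.5 × 100.4/133.4 = 27.47 V.
Then V_B = V_A × (R3‖R_L)/(R2 + R3‖R_L) = 27.47 × 62.35/100.4 = 17.1 V.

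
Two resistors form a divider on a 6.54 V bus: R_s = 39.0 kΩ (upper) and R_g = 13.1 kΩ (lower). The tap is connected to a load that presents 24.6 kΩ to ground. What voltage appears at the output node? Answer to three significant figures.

V_out ≈ 1.18 V

The load sits in parallel with R_g: R_g‖R_L = (13.1 × 24.6) / (13.1 + 24.6) = 8.548 kΩ.
V_out = 6.54 × 8.548 / (39.0 + 8.548) = 6.54 × 8.548/47.55 = 1.18 V.
(Unloaded it would have been 1.64 V.)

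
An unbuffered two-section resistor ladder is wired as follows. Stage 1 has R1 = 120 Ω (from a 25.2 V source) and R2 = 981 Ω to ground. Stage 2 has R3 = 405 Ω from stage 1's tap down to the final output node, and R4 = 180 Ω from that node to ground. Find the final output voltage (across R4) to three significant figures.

V_out ≈ 5.84 V

Stage 2 presents R3+R4 = 585.0 Ω as a load on stage 1's tap.
Stage 1's lower leg becomes R2‖(R3+R4) = 366.5 Ω, so V_mid = 25.2 × 366.5/486.5 = 18.98 V.
Stage 2 is itself unloaded: V_out = V_mid × R4/(R3+R4) = 18.98 × 180/585.0 = 5.84 V.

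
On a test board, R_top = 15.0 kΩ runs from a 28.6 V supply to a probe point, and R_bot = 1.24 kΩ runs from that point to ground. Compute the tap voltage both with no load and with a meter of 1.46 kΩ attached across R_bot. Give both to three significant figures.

Open-circuit: V = 28.6 × 1.24/(15.0 + 1.24) = 2.18 V.
With the load, R_bot becomes R_bot‖R_L = 0.6705 kΩ, so V = 28.6 × 0.6705/15.67 = 1.22 V.

Unloaded: 2.18 V; loaded: 1.22 V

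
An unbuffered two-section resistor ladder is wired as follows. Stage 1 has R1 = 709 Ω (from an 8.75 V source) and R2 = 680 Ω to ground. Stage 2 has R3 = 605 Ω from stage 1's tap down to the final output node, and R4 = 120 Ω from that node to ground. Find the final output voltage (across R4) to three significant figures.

V_out ≈ 0.479 V

Stage 2 presents R3+R4 = 725.0 Ω as a load on stage 1's tap.
Stage 1's lower leg becomes R2‖(R3+R4) = 350.9 Ω, so V_mid = 8.75 × 350.9/1060 = 2.897 V.
Stage 2 is itself unloaded: V_out = V_mid × R4/(R3+R4) = 2.897 × 120/725.0 = 0.479 V.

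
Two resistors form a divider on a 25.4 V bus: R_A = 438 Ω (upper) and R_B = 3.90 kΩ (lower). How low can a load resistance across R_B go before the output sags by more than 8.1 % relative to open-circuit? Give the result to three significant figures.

Output resistance R_th = R_A‖R_B = (438 × 3900)/4338 = 393.8 Ω.
The fractional drop is R_th/(R_th + R_L); requiring this ≤ 0.0810 gives R_L ≥ R_th(1/0.0810 − 1) = 393.8 × 11.35 = 4.47 kΩ.

R_L(min) ≈ 4.47 kΩ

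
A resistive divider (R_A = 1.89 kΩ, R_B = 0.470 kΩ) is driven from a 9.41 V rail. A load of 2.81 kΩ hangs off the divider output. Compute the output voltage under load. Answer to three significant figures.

The load sits in parallel with R_B: R_B‖R_L = (470 × 2810) / (470 + 2810) = 402.7 Ω.
V_out = 9.41 × 402.7 / (1890 + 402.7) = 9.41 × 402.7/2293 = 1.65 V.

V_out ≈ 1.65 V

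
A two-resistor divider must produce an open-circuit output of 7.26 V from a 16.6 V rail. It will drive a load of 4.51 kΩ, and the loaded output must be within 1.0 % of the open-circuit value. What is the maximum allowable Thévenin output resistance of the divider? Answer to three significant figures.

Loading drop = R_th/(R_th + R_L) ≤ 0.0100, so R_th ≤ R_L · ε/(1−ε) = 4.51 kΩ × 0.0100/0.9900 = 45.6 Ω.
(Any R1, R2 with R2/(R1+R2) = 0.437 and R1‖R2 ≤ 45.6 Ω will meet the spec.)

R_th ≤ 45.6 Ω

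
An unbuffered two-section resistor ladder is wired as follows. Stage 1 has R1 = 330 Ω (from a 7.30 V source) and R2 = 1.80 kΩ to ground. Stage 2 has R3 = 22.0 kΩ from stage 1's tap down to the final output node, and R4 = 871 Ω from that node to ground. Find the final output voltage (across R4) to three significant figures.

V_out ≈ 0.232 V

Stage 2 presents R3+R4 = 22870 Ω as a load on stage 1's tap.
Stage 1's lower leg becomes R2‖(R3+R4) = 1669 Ω, so V_mid = 7.30 × 1669/1999 = 6.095 V.
Stage 2 is itself unloaded: V_out = V_mid × R4/(R3+R4) = 6.095 × 871/22870 = 0.232 V.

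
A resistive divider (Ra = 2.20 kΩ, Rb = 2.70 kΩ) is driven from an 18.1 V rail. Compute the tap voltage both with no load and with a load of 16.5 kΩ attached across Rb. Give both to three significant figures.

Open-circuit: V = 18.1 × 2.70/(2.20 + 2.70) = 9.97 V.
With the load, Rb becomes Rb‖R_L = 2.320 kΩ, so V = 18.1 × 2.320/4.520 = 9.29 V.

Unloaded: 9.97 V; loaded: 9.29 V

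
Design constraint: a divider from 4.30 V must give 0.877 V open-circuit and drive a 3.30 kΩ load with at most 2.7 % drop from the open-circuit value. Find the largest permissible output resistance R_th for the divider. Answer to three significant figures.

R_th ≤ 91.6 Ω

Loading drop = R_th/(R_th + R_L) ≤ 0.0270, so R_th ≤ R_L · ε/(1−ε) = 3.30 kΩ × 0.0270/0.9730 = 91.6 Ω.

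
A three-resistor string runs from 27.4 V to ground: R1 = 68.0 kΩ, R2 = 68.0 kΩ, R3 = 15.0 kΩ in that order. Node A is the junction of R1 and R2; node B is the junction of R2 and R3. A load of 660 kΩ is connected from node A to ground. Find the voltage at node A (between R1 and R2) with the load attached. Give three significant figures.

Below node A the series string R2+R3 = 83.00 kΩ sits in parallel with the 660 kΩ load: 73.73 kΩ.
V_A = 27.4 × 73.73/(68.0 + 73.73) = 14.3 V.

V ≈ 14.3 V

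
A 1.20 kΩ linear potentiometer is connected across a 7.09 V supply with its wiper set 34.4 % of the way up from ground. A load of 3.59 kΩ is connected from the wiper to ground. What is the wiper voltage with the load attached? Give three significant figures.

V ≈ 2.27 V

The wiper splits the pot into (1−α)R = 787.2 Ω above and αR = 412.8 Ω below.
Lower section ‖ load = 370.2 Ω.
V_wiper = 7.09 × 370.2/(787.2 + 370.2) = 2.27 V.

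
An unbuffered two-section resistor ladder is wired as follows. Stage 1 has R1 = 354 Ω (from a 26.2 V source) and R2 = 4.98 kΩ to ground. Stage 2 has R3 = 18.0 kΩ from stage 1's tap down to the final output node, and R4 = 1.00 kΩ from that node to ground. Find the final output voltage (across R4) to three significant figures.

V_out ≈ 1.27 V

Stage 2 presents R3+R4 = 19000 Ω as a load on stage 1's tap.
Stage 1's lower leg becomes R2‖(R3+R4) = 3946 Ω, so V_mid = 26.2 × 3946/4300 = 24.04 V.
Stage 2 is itself unloaded: V_out = V_mid × R4/(R3+R4) = 24.04 × 1000/19000 = 1.27 V.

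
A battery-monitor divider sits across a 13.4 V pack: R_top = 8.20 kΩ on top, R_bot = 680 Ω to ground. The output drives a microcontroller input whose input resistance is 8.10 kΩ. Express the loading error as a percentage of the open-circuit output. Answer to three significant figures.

7.19 %

The divider's output (Thévenin) resistance is R_top‖R_bot = 627.9 Ω.
Fractional drop under load = R_th/(R_th + R_L) = 627.9 / (627.9 + 8100) = 0.07194.
So the output falls by 7.19 %.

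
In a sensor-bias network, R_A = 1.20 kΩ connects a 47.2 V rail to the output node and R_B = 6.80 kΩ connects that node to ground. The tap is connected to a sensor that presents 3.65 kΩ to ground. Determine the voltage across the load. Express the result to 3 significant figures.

The load sits in parallel with R_B: R_B‖R_L = (6.80 × 3.65) / (6.80 + 3.65) = 2.375 kΩ.
V_out = 47.2 × 2.375 / (1.20 + 2.375) = 47.2 × 2.375/3.575 = 31.4 V.
(Unloaded it would have been 40.1 V.)

V_out ≈ 31.4 V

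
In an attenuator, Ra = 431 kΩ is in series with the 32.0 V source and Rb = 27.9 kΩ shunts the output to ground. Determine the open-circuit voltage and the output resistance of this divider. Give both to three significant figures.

V_th = 1.95 V, R_th = 26.2 kΩ

V_th is the open-circuit tap voltage: 32.0 × 27.9/(431 + 27.9) = 1.95 V.
With the supply zeroed, Ra and Rb appear in parallel from the tap: R_th = Ra‖Rb = (431 × 27.9)/458.9 = 26.2 kΩ.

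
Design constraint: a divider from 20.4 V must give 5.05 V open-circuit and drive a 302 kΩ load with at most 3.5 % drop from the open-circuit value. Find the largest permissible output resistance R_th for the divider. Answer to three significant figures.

Loading drop = R_th/(R_th + R_L) ≤ 0.0350, so R_th ≤ R_L · ε/(1−ε) = 302 kΩ × 0.0350/0.9650 = 11.0 kΩ.
(Any R1, R2 with R2/(R1+R2) = 0.248 and R1‖R2 ≤ 11.0 kΩ will meet the spec.)

R_th ≤ 11.0 kΩ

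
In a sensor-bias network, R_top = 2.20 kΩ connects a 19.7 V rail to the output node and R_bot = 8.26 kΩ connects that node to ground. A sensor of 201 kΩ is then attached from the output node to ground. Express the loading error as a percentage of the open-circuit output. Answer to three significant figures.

The divider's output (Thévenin) resistance is R_top‖R_bot = 1.737 kΩ.
Fractional drop under load = R_th/(R_th + R_L) = 1.737 / (1.737 + 201) = 0.008569.
So the output falls by 0.857 %.

0.857 %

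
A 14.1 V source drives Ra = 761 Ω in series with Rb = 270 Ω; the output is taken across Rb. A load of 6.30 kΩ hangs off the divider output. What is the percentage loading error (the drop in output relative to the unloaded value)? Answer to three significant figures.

The divider's output (Thévenin) resistance is Ra‖Rb = 199.3 Ω.
Fractional drop under load = R_th/(R_th + R_L) = 199.3 / (199.3 + 6300) = 0.03066.
So the output falls by 3.07 %.

3.07 %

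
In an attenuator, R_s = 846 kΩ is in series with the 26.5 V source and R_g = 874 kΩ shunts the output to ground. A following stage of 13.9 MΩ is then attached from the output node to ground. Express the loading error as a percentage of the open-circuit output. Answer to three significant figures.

The divider's output (Thévenin) resistance is R_s‖R_g = 429.9 kΩ.
Fractional drop under load = R_th/(R_th + R_L) = 429.9 / (429.9 + 13900) = 0.03000.
So the output falls by 3.00 %.

3.00 %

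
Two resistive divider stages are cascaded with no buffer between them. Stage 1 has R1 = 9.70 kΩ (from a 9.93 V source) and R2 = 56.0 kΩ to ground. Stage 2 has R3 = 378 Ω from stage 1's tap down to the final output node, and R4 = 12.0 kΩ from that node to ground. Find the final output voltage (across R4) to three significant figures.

Stage 2 presents R3+R4 = 12380 Ω as a load on stage 1's tap.
Stage 1's lower leg becomes R2‖(R3+R4) = 10140 Ω, so V_mid = 9.93 × 10140/19840 = 5.074 V.
Stage 2 is itself unloaded: V_out = V_mid × R4/(R3+R4) = 5.074 × 12000/12380 = 4.92 V.

V_out ≈ 4.92 V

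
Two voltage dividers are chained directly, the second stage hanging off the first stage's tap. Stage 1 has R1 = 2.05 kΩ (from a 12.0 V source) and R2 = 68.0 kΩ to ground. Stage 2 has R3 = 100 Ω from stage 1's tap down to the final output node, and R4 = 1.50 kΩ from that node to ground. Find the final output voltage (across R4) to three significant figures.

Stage 2 presents R3+R4 = 1600 Ω as a load on stage 1's tap.
Stage 1's lower leg becomes R2‖(R3+R4) = 1563 Ω, so V_mid = 12.0 × 1563/3613 = 5.192 V.
Stage 2 is itself unloaded: V_out = V_mid × R4/(R3+R4) = 5.192 × 1500/1600 = 4.87 V.

V_out ≈ 4.87 V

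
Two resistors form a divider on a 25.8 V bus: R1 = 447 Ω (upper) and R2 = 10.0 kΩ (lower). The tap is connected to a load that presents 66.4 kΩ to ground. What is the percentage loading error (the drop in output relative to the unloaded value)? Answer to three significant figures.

0.640 %

The divider's output (Thévenin) resistance is R1‖R2 = 427.9 Ω.
Fractional drop under load = R_th/(R_th + R_L) = 427.9 / (427.9 + 66400) = 0.006403.
So the output falls by 0.640 %.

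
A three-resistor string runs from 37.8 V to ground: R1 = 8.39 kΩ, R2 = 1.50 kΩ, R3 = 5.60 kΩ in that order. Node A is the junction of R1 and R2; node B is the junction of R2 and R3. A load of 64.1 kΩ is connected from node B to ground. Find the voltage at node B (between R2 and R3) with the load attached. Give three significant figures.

At node B, R3 is in parallel with the load: R3‖R_L = 5.150 kΩ.
Below node A the resistance is R2 + (R3‖R_L) = 6.650 kΩ, so V_A = 37.8 × 6.650/15.04 = 16.71 V.
Then V_B = V_A × (R3‖R_L)/(R2 + R3‖R_L) = 16.71 × 5.150/6.650 = 12.9 V.

V ≈ 12.9 V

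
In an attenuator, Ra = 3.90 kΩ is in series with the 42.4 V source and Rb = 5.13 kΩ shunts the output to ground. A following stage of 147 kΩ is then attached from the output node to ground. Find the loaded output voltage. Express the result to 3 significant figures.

V_out ≈ 23.7 V

The load sits in parallel with Rb: Rb‖R_L = (5.13 × 147) / (5.13 + 147) = 4.957 kΩ.
V_out = 42.4 × 4.957 / (3.90 + 4.957) = 42.4 × 4.957/8.857 = 23.7 V.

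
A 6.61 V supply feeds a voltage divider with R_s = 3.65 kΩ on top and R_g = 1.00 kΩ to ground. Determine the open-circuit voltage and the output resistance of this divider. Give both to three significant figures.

V_th is the open-circuit tap voltage: 6.61 × 1.00/(3.65 + 1.00) = 1.42 V.
With the supply zeroed, R_s and R_g appear in parallel from the tap: R_th = R_s‖R_g = (3.65 × 1.00)/4.650 = 785 Ω.

V_th = 1.42 V, R_th = 785 Ω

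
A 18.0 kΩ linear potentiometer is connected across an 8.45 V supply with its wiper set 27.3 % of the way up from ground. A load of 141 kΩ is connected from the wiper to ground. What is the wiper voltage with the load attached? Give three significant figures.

V ≈ 2.25 V

The wiper splits the pot into (1−α)R = 13.09 kΩ above and αR = 4.914 kΩ below.
Lower section ‖ load = 4.749 kΩ.
V_wiper = 8.45 × 4.749/(13.09 + 4.749) = 2.25 V.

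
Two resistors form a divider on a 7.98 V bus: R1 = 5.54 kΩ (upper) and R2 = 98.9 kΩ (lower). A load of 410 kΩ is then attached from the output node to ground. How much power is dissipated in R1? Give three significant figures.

Total resistance from the source is R1 + (R2‖R_L) = 85.22 kΩ, so I = 7.98/85.22 kΩ = 0.09364 mA.
P = I²·R1 = (0.09364 mA)² × 5.54 kΩ = 0.0486 mW.

P ≈ 0.0486 mW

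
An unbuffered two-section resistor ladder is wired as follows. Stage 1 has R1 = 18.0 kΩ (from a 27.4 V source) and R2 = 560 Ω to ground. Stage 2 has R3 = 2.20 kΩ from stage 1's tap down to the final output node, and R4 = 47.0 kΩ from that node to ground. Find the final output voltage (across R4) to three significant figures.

Stage 2 presents R3+R4 = 49200 Ω as a load on stage 1's tap.
Stage 1's lower leg becomes R2‖(R3+R4) = 553.7 Ω, so V_mid = 27.4 × 553.7/18550 = 0.8177 V.
Stage 2 is itself unloaded: V_out = V_mid × R4/(R3+R4) = 0.8177 × 47000/49200 = 0.781 V.

V_out ≈ 0.781 V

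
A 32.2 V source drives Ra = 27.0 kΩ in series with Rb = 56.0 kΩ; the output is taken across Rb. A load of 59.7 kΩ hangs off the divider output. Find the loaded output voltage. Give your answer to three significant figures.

V_out ≈ 16.6 V

The load sits in parallel with Rb: Rb‖R_L = (56.0 × 59.7) / (56.0 + 59.7) = 28.90 kΩ.
V_out = 32.2 × 28.90 / (27.0 + 28.90) = 32.2 × 28.90/55.90 = 16.6 V.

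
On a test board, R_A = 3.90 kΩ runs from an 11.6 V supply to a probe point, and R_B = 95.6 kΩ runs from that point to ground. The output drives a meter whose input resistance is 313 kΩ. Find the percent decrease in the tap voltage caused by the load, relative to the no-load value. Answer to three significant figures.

1.18 %

The divider's output (Thévenin) resistance is R_A‖R_B = 3.747 kΩ.
Fractional drop under load = R_th/(R_th + R_L) = 3.747 / (3.747 + 313) = 0.01183.
So the output falls by 1.18 %.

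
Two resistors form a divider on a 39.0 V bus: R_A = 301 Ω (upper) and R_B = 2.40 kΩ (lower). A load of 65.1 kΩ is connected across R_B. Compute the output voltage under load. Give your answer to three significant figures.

The load sits in parallel with R_B: R_B‖R_L = (2400 × 65100) / (2400 + 65100) = 2315 Ω.
V_out = 39.0 × 2315 / (301 + 2315) = 39.0 × 2315/2616 = 34.5 V.
(Unloaded it would have been 34.7 V.)

V_out ≈ 34.5 V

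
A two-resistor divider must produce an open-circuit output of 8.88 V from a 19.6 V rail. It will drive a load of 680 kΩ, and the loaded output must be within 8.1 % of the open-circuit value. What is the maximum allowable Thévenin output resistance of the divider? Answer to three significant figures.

Loading drop = R_th/(R_th + R_L) ≤ 0.0810, so R_th ≤ R_L · ε/(1−ε) = 680 kΩ × 0.0810/0.9190 = 59.9 kΩ.
(Any R1, R2 with R2/(R1+R2) = 0.453 and R1‖R2 ≤ 59.9 kΩ will meet the spec.)

R_th ≤ 59.9 kΩ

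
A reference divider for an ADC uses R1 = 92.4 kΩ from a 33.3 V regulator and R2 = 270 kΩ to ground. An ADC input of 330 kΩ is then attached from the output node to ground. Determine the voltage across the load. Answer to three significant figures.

V_out ≈ 20.5 V

The load sits in parallel with R2: R2‖R_L = (270 × 330) / (270 + 330) = 148.5 kΩ.
V_out = 33.3 × 148.5 / (92.4 + 148.5) = 33.3 × 148.5/240.9 = 20.5 V.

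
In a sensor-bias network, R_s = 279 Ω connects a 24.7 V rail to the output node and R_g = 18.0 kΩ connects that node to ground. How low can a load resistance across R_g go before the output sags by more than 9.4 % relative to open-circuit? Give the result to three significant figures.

R_L(min) ≈ 2.65 kΩ

Output resistance R_th = R_s‖R_g = (279 × 18000)/18280 = 274.7 Ω.
The fractional drop is R_th/(R_th + R_L); requiring this ≤ 0.0940 gives R_L ≥ R_th(1/0.0940 − 1) = 274.7 × 9.638 = 2.65 kΩ.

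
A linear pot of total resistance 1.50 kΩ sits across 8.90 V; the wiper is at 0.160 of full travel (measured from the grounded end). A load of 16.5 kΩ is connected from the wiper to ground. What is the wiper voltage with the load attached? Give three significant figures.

The wiper splits the pot into (1−α)R = 1260 Ω above and αR = 240.0 Ω below.
Lower section ‖ load = 236.6 Ω.
V_wiper = 8.90 × 236.6/(1260 + 236.6) = 1.41 V.

V ≈ 1.41 V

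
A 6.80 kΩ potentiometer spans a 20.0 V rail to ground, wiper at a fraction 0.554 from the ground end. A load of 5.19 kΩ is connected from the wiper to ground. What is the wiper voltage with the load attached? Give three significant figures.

V ≈ 8.37 V

The wiper splits the pot into (1−α)R = 3.033 kΩ above and αR = 3.767 kΩ below.
Lower section ‖ load = 2.183 kΩ.
V_wiper = 20.0 × 2.183/(3.033 + 2.183) = 8.37 V.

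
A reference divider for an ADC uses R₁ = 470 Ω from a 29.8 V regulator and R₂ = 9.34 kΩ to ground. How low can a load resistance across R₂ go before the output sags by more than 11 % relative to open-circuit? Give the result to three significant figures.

R_L(min) ≈ 3.62 kΩ

Output resistance R_th = R₁‖R₂ = (470 × 9340)/9810 = 447.5 Ω.
The fractional drop is R_th/(R_th + R_L); requiring this ≤ 0.110 gives R_L ≥ R_th(1/0.110 − 1) = 447.5 × 8.091 = 3.62 kΩ.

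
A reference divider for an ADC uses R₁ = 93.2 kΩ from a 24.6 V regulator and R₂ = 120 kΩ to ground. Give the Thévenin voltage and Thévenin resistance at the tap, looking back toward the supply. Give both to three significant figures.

V_th = 13.8 V, R_th = 52.5 kΩ

V_th is the open-circuit tap voltage: 24.6 × 120/(93.2 + 120) = 13.8 V.
With the supply zeroed, R₁ and R₂ appear in parallel from the tap: R_th = R₁‖R₂ = (93.2 × 120)/213.2 = 52.5 kΩ.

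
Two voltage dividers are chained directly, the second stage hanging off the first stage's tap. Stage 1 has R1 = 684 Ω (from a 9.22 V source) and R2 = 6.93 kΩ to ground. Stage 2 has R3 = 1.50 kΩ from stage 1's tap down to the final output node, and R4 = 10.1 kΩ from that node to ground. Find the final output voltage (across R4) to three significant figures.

Stage 2 presents R3+R4 = 11600 Ω as a load on stage 1's tap.
Stage 1's lower leg becomes R2‖(R3+R4) = 4338 Ω, so V_mid = 9.22 × 4338/5022 = 7.964 V.
Stage 2 is itself unloaded: V_out = V_mid × R4/(R3+R4) = 7.964 × 10100/11600 = 6.93 V.

V_out ≈ 6.93 V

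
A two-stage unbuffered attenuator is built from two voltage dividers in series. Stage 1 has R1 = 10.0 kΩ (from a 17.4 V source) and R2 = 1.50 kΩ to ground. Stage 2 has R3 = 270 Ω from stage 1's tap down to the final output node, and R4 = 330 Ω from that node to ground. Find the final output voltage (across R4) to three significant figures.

V_out ≈ 0.393 V

Stage 2 presents R3+R4 = 600.0 Ω as a load on stage 1's tap.
Stage 1's lower leg becomes R2‖(R3+R4) = 428.6 Ω, so V_mid = 17.4 × 428.6/10430 = 0.7151 V.
Stage 2 is itself unloaded: V_out = V_mid × R4/(R3+R4) = 0.7151 × 330/600.0 = 0.393 V.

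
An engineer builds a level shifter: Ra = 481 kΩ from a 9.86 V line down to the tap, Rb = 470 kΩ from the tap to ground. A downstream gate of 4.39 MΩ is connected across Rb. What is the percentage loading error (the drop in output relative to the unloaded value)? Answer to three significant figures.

The divider's output (Thévenin) resistance is Ra‖Rb = 237.7 kΩ.
Fractional drop under load = R_th/(R_th + R_L) = 237.7 / (237.7 + 4390) = 0.05137.
So the output falls by 5.14 %.

5.14 %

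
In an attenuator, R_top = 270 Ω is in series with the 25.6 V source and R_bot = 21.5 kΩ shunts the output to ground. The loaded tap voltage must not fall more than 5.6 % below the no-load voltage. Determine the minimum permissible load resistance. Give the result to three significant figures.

R_L(min) ≈ 4.49 kΩ

Output resistance R_th = R_top‖R_bot = (270 × 21500)/21770 = 266.7 Ω.
The fractional drop is R_th/(R_th + R_L); requiring this ≤ 0.0560 gives R_L ≥ R_th(1/0.0560 − 1) = 266.7 × 16.86 = 4.49 kΩ.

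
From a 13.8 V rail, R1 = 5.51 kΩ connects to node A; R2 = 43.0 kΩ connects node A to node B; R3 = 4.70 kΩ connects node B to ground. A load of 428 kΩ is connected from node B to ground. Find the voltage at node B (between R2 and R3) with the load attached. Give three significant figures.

At node B, R3 is in parallel with the load: R3‖R_L = 4.649 kΩ.
Below node A the resistance is R2 + (R3‖R_L) = 47.65 kΩ, so V_A = 13.8 × 47.65/53.16 = 12.37 V.
Then V_B = V_A × (R3‖R_L)/(R2 + R3‖R_L) = 12.37 × 4.649/47.65 = 1.21 V.

V ≈ 1.21 V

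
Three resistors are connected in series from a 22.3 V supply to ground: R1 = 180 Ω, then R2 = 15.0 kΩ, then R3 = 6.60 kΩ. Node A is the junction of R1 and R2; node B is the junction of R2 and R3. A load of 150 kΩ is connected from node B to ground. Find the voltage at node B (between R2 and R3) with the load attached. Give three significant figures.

V ≈ 6.56 V

At node B, R3 is in parallel with the load: R3‖R_L = 6322 Ω.
Below node A the resistance is R2 + (R3‖R_L) = 21320 Ω, so V_A = 22.3 × 21320/21500 = 22.11 V.
Then V_B = V_A × (R3‖R_L)/(R2 + R3‖R_L) = 22.11 × 6322/21320 = 6.56 V.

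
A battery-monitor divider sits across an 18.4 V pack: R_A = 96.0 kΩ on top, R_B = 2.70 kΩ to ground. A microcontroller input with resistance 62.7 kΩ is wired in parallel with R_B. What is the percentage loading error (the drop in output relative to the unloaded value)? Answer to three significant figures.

4.02 %

The divider's output (Thévenin) resistance is R_A‖R_B = 2.626 kΩ.
Fractional drop under load = R_th/(R_th + R_L) = 2.626 / (2.626 + 62.7) = 0.04020.
So the output falls by 4.02 %.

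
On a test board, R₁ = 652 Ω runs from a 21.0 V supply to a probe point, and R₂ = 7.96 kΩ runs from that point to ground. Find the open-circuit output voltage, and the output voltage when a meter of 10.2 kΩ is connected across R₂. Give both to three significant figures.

Unloaded: 19.4 V; loaded: 18.3 V

Open-circuit: V = 21.0 × 7960/(652 + 7960) = 19.4 V.
With the load, R₂ becomes R₂‖R_L = 4471 Ω, so V = 21.0 × 4471/5123 = 18.3 V.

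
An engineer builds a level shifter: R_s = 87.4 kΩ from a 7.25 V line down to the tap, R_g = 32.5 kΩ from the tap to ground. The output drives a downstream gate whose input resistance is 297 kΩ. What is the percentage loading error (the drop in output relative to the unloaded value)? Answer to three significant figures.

7.39 %

The divider's output (Thévenin) resistance is R_s‖R_g = 23.69 kΩ.
Fractional drop under load = R_th/(R_th + R_L) = 23.69 / (23.69 + 297) = 0.07387.
So the output falls by 7.39 %.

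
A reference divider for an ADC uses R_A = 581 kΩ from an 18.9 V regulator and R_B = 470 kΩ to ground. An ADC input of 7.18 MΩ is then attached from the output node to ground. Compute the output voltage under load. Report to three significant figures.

The load sits in parallel with R_B: R_B‖R_L = (470 × 7180) / (470 + 7180) = 441.1 kΩ.
V_out = 18.9 × 441.1 / (581 + 441.1) = 18.9 × 441.1/1022 = 8.16 V.
(Unloaded it would have been 8.45 V.)

V_out ≈ 8.16 V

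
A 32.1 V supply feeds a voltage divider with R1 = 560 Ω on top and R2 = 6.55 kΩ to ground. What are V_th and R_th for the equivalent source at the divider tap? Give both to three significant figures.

V_th is the open-circuit tap voltage: 32.1 × 6550/(560 + 6550) = 29.6 V.
With the supply zeroed, R1 and R2 appear in parallel from the tap: R_th = R1‖R2 = (560 × 6550)/7110 = 516 Ω.

V_th = 29.6 V, R_th = 516 Ω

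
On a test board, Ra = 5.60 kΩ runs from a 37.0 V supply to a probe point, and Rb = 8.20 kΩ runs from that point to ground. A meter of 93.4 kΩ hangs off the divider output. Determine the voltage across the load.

The load sits in parallel with Rb: Rb‖R_L = (8.20 × 93.4) / (8.20 + 93.4) = 7.538 kΩ.
V_out = 37.0 × 7.538 / (5.60 + 7.538) = 37.0 × 7.538/13.14 = 21.2 V.

V_out ≈ 21.2 V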